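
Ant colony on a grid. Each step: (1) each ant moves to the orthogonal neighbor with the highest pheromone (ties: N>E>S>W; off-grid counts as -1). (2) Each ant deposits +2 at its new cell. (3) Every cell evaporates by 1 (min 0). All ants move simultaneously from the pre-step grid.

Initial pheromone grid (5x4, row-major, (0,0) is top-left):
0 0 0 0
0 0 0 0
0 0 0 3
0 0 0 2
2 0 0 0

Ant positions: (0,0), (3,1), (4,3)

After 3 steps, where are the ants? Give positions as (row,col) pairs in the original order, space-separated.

Step 1: ant0:(0,0)->E->(0,1) | ant1:(3,1)->N->(2,1) | ant2:(4,3)->N->(3,3)
  grid max=3 at (3,3)
Step 2: ant0:(0,1)->E->(0,2) | ant1:(2,1)->N->(1,1) | ant2:(3,3)->N->(2,3)
  grid max=3 at (2,3)
Step 3: ant0:(0,2)->E->(0,3) | ant1:(1,1)->N->(0,1) | ant2:(2,3)->S->(3,3)
  grid max=3 at (3,3)

(0,3) (0,1) (3,3)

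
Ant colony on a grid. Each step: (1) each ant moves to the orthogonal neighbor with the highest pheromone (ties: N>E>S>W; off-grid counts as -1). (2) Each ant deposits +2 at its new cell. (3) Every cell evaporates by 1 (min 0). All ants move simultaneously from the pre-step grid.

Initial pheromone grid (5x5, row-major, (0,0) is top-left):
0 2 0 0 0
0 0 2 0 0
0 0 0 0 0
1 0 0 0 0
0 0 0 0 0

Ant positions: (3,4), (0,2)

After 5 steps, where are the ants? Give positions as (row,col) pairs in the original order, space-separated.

Step 1: ant0:(3,4)->N->(2,4) | ant1:(0,2)->S->(1,2)
  grid max=3 at (1,2)
Step 2: ant0:(2,4)->N->(1,4) | ant1:(1,2)->N->(0,2)
  grid max=2 at (1,2)
Step 3: ant0:(1,4)->N->(0,4) | ant1:(0,2)->S->(1,2)
  grid max=3 at (1,2)
Step 4: ant0:(0,4)->S->(1,4) | ant1:(1,2)->N->(0,2)
  grid max=2 at (1,2)
Step 5: ant0:(1,4)->N->(0,4) | ant1:(0,2)->S->(1,2)
  grid max=3 at (1,2)

(0,4) (1,2)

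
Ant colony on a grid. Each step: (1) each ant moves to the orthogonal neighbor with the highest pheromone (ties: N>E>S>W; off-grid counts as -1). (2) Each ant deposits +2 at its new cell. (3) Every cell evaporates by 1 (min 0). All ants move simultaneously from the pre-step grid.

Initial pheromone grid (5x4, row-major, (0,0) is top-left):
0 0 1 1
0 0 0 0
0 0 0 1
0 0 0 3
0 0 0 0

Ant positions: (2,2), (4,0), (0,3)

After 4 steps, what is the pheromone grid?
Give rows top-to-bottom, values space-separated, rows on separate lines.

After step 1: ants at (2,3),(3,0),(0,2)
  0 0 2 0
  0 0 0 0
  0 0 0 2
  1 0 0 2
  0 0 0 0
After step 2: ants at (3,3),(2,0),(0,3)
  0 0 1 1
  0 0 0 0
  1 0 0 1
  0 0 0 3
  0 0 0 0
After step 3: ants at (2,3),(1,0),(0,2)
  0 0 2 0
  1 0 0 0
  0 0 0 2
  0 0 0 2
  0 0 0 0
After step 4: ants at (3,3),(0,0),(0,3)
  1 0 1 1
  0 0 0 0
  0 0 0 1
  0 0 0 3
  0 0 0 0

1 0 1 1
0 0 0 0
0 0 0 1
0 0 0 3
0 0 0 0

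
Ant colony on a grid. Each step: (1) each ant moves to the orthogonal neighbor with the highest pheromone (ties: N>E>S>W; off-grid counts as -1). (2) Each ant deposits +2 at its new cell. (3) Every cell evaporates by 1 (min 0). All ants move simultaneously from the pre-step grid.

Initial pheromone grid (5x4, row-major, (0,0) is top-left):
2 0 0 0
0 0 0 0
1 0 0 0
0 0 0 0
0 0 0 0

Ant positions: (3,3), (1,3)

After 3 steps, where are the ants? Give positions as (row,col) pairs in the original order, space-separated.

Step 1: ant0:(3,3)->N->(2,3) | ant1:(1,3)->N->(0,3)
  grid max=1 at (0,0)
Step 2: ant0:(2,3)->N->(1,3) | ant1:(0,3)->S->(1,3)
  grid max=3 at (1,3)
Step 3: ant0:(1,3)->N->(0,3) | ant1:(1,3)->N->(0,3)
  grid max=3 at (0,3)

(0,3) (0,3)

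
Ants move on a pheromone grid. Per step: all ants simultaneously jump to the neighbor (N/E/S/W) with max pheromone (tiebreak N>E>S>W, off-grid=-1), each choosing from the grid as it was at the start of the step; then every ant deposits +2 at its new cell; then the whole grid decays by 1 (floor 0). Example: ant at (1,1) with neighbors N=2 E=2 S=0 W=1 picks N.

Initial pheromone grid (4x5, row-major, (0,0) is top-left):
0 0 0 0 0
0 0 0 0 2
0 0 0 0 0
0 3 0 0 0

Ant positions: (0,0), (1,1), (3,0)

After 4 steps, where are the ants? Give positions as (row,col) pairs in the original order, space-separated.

Step 1: ant0:(0,0)->E->(0,1) | ant1:(1,1)->N->(0,1) | ant2:(3,0)->E->(3,1)
  grid max=4 at (3,1)
Step 2: ant0:(0,1)->E->(0,2) | ant1:(0,1)->E->(0,2) | ant2:(3,1)->N->(2,1)
  grid max=3 at (0,2)
Step 3: ant0:(0,2)->W->(0,1) | ant1:(0,2)->W->(0,1) | ant2:(2,1)->S->(3,1)
  grid max=5 at (0,1)
Step 4: ant0:(0,1)->E->(0,2) | ant1:(0,1)->E->(0,2) | ant2:(3,1)->N->(2,1)
  grid max=5 at (0,2)

(0,2) (0,2) (2,1)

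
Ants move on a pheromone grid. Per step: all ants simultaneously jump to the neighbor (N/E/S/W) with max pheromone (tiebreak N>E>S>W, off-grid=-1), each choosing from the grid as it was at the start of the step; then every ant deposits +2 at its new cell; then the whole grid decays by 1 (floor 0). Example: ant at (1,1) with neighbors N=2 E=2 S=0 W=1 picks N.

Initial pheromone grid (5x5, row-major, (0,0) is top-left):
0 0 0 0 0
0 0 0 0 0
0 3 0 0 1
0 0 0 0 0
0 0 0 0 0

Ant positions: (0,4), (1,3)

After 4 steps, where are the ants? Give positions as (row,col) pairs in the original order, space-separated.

Step 1: ant0:(0,4)->S->(1,4) | ant1:(1,3)->N->(0,3)
  grid max=2 at (2,1)
Step 2: ant0:(1,4)->N->(0,4) | ant1:(0,3)->E->(0,4)
  grid max=3 at (0,4)
Step 3: ant0:(0,4)->S->(1,4) | ant1:(0,4)->S->(1,4)
  grid max=3 at (1,4)
Step 4: ant0:(1,4)->N->(0,4) | ant1:(1,4)->N->(0,4)
  grid max=5 at (0,4)

(0,4) (0,4)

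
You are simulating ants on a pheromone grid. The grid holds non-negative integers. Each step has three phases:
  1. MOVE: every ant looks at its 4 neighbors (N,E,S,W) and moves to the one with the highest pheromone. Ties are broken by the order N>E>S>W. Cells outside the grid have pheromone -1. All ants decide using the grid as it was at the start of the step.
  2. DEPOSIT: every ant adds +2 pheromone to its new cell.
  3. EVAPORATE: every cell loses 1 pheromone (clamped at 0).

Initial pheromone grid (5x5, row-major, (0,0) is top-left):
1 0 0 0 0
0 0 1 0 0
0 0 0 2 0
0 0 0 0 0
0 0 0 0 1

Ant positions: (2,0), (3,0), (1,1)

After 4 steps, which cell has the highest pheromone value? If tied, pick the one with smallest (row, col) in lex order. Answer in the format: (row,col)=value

Answer: (1,0)=4

Derivation:
Step 1: ant0:(2,0)->N->(1,0) | ant1:(3,0)->N->(2,0) | ant2:(1,1)->E->(1,2)
  grid max=2 at (1,2)
Step 2: ant0:(1,0)->S->(2,0) | ant1:(2,0)->N->(1,0) | ant2:(1,2)->N->(0,2)
  grid max=2 at (1,0)
Step 3: ant0:(2,0)->N->(1,0) | ant1:(1,0)->S->(2,0) | ant2:(0,2)->S->(1,2)
  grid max=3 at (1,0)
Step 4: ant0:(1,0)->S->(2,0) | ant1:(2,0)->N->(1,0) | ant2:(1,2)->N->(0,2)
  grid max=4 at (1,0)
Final grid:
  0 0 1 0 0
  4 0 1 0 0
  4 0 0 0 0
  0 0 0 0 0
  0 0 0 0 0
Max pheromone 4 at (1,0)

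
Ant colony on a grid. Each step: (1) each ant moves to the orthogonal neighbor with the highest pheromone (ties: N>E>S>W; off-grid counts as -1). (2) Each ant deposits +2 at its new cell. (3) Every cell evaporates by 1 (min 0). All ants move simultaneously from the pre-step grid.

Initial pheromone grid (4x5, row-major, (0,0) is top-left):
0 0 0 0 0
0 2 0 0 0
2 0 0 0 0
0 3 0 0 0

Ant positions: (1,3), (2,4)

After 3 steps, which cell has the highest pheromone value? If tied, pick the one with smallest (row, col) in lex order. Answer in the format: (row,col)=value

Answer: (1,4)=3

Derivation:
Step 1: ant0:(1,3)->N->(0,3) | ant1:(2,4)->N->(1,4)
  grid max=2 at (3,1)
Step 2: ant0:(0,3)->E->(0,4) | ant1:(1,4)->N->(0,4)
  grid max=3 at (0,4)
Step 3: ant0:(0,4)->S->(1,4) | ant1:(0,4)->S->(1,4)
  grid max=3 at (1,4)
Final grid:
  0 0 0 0 2
  0 0 0 0 3
  0 0 0 0 0
  0 0 0 0 0
Max pheromone 3 at (1,4)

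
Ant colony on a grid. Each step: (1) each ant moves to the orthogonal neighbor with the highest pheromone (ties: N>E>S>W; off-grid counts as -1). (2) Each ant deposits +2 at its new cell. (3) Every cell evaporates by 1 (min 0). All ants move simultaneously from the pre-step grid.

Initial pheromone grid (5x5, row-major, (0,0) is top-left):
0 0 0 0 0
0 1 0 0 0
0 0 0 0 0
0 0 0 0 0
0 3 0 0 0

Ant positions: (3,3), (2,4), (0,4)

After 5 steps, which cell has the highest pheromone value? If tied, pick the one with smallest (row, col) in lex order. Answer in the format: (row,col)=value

Step 1: ant0:(3,3)->N->(2,3) | ant1:(2,4)->N->(1,4) | ant2:(0,4)->S->(1,4)
  grid max=3 at (1,4)
Step 2: ant0:(2,3)->N->(1,3) | ant1:(1,4)->N->(0,4) | ant2:(1,4)->N->(0,4)
  grid max=3 at (0,4)
Step 3: ant0:(1,3)->E->(1,4) | ant1:(0,4)->S->(1,4) | ant2:(0,4)->S->(1,4)
  grid max=7 at (1,4)
Step 4: ant0:(1,4)->N->(0,4) | ant1:(1,4)->N->(0,4) | ant2:(1,4)->N->(0,4)
  grid max=7 at (0,4)
Step 5: ant0:(0,4)->S->(1,4) | ant1:(0,4)->S->(1,4) | ant2:(0,4)->S->(1,4)
  grid max=11 at (1,4)
Final grid:
  0 0 0 0 6
  0 0 0 0 11
  0 0 0 0 0
  0 0 0 0 0
  0 0 0 0 0
Max pheromone 11 at (1,4)

Answer: (1,4)=11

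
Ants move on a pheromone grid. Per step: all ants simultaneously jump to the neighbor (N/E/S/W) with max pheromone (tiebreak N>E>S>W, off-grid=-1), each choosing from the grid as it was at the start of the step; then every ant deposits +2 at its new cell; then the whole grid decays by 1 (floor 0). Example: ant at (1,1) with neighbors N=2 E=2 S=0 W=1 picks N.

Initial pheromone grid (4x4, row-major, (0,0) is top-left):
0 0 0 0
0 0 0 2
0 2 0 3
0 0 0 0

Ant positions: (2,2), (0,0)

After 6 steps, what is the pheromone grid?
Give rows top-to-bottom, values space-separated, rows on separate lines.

After step 1: ants at (2,3),(0,1)
  0 1 0 0
  0 0 0 1
  0 1 0 4
  0 0 0 0
After step 2: ants at (1,3),(0,2)
  0 0 1 0
  0 0 0 2
  0 0 0 3
  0 0 0 0
After step 3: ants at (2,3),(0,3)
  0 0 0 1
  0 0 0 1
  0 0 0 4
  0 0 0 0
After step 4: ants at (1,3),(1,3)
  0 0 0 0
  0 0 0 4
  0 0 0 3
  0 0 0 0
After step 5: ants at (2,3),(2,3)
  0 0 0 0
  0 0 0 3
  0 0 0 6
  0 0 0 0
After step 6: ants at (1,3),(1,3)
  0 0 0 0
  0 0 0 6
  0 0 0 5
  0 0 0 0

0 0 0 0
0 0 0 6
0 0 0 5
0 0 0 0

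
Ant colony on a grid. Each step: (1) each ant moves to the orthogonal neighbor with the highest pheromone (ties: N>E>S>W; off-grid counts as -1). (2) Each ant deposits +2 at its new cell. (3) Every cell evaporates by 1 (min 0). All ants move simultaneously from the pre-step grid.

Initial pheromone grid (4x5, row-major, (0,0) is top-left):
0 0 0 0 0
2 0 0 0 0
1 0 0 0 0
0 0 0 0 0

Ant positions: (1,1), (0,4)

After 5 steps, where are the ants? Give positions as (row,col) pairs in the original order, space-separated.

Step 1: ant0:(1,1)->W->(1,0) | ant1:(0,4)->S->(1,4)
  grid max=3 at (1,0)
Step 2: ant0:(1,0)->N->(0,0) | ant1:(1,4)->N->(0,4)
  grid max=2 at (1,0)
Step 3: ant0:(0,0)->S->(1,0) | ant1:(0,4)->S->(1,4)
  grid max=3 at (1,0)
Step 4: ant0:(1,0)->N->(0,0) | ant1:(1,4)->N->(0,4)
  grid max=2 at (1,0)
Step 5: ant0:(0,0)->S->(1,0) | ant1:(0,4)->S->(1,4)
  grid max=3 at (1,0)

(1,0) (1,4)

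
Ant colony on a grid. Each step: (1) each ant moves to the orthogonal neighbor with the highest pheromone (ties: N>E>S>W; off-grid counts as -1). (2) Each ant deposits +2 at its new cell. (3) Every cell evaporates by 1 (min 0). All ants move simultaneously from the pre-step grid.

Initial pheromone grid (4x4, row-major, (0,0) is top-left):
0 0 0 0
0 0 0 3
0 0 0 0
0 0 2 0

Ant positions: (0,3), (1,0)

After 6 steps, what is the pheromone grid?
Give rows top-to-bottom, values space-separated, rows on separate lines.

After step 1: ants at (1,3),(0,0)
  1 0 0 0
  0 0 0 4
  0 0 0 0
  0 0 1 0
After step 2: ants at (0,3),(0,1)
  0 1 0 1
  0 0 0 3
  0 0 0 0
  0 0 0 0
After step 3: ants at (1,3),(0,2)
  0 0 1 0
  0 0 0 4
  0 0 0 0
  0 0 0 0
After step 4: ants at (0,3),(0,3)
  0 0 0 3
  0 0 0 3
  0 0 0 0
  0 0 0 0
After step 5: ants at (1,3),(1,3)
  0 0 0 2
  0 0 0 6
  0 0 0 0
  0 0 0 0
After step 6: ants at (0,3),(0,3)
  0 0 0 5
  0 0 0 5
  0 0 0 0
  0 0 0 0

0 0 0 5
0 0 0 5
0 0 0 0
0 0 0 0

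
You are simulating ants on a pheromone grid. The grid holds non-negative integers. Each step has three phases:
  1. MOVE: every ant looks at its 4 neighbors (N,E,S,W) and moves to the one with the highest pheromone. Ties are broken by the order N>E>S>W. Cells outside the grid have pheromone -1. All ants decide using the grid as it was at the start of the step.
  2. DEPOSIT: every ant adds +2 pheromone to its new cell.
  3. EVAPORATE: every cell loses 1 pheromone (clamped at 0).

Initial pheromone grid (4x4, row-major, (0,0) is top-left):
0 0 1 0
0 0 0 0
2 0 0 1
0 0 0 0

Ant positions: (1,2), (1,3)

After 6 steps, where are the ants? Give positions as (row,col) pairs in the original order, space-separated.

Step 1: ant0:(1,2)->N->(0,2) | ant1:(1,3)->S->(2,3)
  grid max=2 at (0,2)
Step 2: ant0:(0,2)->E->(0,3) | ant1:(2,3)->N->(1,3)
  grid max=1 at (0,2)
Step 3: ant0:(0,3)->S->(1,3) | ant1:(1,3)->N->(0,3)
  grid max=2 at (0,3)
Step 4: ant0:(1,3)->N->(0,3) | ant1:(0,3)->S->(1,3)
  grid max=3 at (0,3)
Step 5: ant0:(0,3)->S->(1,3) | ant1:(1,3)->N->(0,3)
  grid max=4 at (0,3)
Step 6: ant0:(1,3)->N->(0,3) | ant1:(0,3)->S->(1,3)
  grid max=5 at (0,3)

(0,3) (1,3)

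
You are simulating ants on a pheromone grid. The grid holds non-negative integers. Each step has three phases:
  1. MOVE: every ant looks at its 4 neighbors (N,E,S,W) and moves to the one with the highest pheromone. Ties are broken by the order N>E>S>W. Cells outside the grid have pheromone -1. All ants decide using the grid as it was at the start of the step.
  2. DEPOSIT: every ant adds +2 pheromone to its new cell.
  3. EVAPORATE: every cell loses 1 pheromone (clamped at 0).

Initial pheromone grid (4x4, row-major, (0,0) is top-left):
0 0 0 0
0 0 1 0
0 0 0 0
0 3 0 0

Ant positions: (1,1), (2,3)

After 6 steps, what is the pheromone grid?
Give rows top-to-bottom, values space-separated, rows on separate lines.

After step 1: ants at (1,2),(1,3)
  0 0 0 0
  0 0 2 1
  0 0 0 0
  0 2 0 0
After step 2: ants at (1,3),(1,2)
  0 0 0 0
  0 0 3 2
  0 0 0 0
  0 1 0 0
After step 3: ants at (1,2),(1,3)
  0 0 0 0
  0 0 4 3
  0 0 0 0
  0 0 0 0
After step 4: ants at (1,3),(1,2)
  0 0 0 0
  0 0 5 4
  0 0 0 0
  0 0 0 0
After step 5: ants at (1,2),(1,3)
  0 0 0 0
  0 0 6 5
  0 0 0 0
  0 0 0 0
After step 6: ants at (1,3),(1,2)
  0 0 0 0
  0 0 7 6
  0 0 0 0
  0 0 0 0

0 0 0 0
0 0 7 6
0 0 0 0
0 0 0 0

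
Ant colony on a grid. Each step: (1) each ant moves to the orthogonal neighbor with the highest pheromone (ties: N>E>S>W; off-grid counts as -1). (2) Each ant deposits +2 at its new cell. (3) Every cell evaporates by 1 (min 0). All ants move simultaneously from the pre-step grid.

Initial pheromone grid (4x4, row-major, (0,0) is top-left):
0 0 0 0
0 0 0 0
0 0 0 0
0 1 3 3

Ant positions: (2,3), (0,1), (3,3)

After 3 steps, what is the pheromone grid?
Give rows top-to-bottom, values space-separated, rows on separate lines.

After step 1: ants at (3,3),(0,2),(3,2)
  0 0 1 0
  0 0 0 0
  0 0 0 0
  0 0 4 4
After step 2: ants at (3,2),(0,3),(3,3)
  0 0 0 1
  0 0 0 0
  0 0 0 0
  0 0 5 5
After step 3: ants at (3,3),(1,3),(3,2)
  0 0 0 0
  0 0 0 1
  0 0 0 0
  0 0 6 6

0 0 0 0
0 0 0 1
0 0 0 0
0 0 6 6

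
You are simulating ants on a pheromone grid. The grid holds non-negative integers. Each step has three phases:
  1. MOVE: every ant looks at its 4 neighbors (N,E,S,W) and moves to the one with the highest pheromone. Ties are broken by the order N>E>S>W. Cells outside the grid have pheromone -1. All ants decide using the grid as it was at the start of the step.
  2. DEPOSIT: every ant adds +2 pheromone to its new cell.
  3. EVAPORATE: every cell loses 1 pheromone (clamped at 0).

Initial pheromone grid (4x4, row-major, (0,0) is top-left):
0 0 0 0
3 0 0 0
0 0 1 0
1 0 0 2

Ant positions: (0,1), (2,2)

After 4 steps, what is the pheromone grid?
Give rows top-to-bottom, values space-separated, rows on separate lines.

After step 1: ants at (0,2),(1,2)
  0 0 1 0
  2 0 1 0
  0 0 0 0
  0 0 0 1
After step 2: ants at (1,2),(0,2)
  0 0 2 0
  1 0 2 0
  0 0 0 0
  0 0 0 0
After step 3: ants at (0,2),(1,2)
  0 0 3 0
  0 0 3 0
  0 0 0 0
  0 0 0 0
After step 4: ants at (1,2),(0,2)
  0 0 4 0
  0 0 4 0
  0 0 0 0
  0 0 0 0

0 0 4 0
0 0 4 0
0 0 0 0
0 0 0 0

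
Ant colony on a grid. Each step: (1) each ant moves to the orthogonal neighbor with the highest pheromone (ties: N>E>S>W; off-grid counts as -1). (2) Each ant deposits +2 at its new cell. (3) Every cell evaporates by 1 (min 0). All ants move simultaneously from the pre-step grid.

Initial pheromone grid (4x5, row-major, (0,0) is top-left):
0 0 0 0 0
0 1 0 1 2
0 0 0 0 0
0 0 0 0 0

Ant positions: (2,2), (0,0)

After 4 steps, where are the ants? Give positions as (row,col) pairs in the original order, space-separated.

Step 1: ant0:(2,2)->N->(1,2) | ant1:(0,0)->E->(0,1)
  grid max=1 at (0,1)
Step 2: ant0:(1,2)->N->(0,2) | ant1:(0,1)->E->(0,2)
  grid max=3 at (0,2)
Step 3: ant0:(0,2)->E->(0,3) | ant1:(0,2)->E->(0,3)
  grid max=3 at (0,3)
Step 4: ant0:(0,3)->W->(0,2) | ant1:(0,3)->W->(0,2)
  grid max=5 at (0,2)

(0,2) (0,2)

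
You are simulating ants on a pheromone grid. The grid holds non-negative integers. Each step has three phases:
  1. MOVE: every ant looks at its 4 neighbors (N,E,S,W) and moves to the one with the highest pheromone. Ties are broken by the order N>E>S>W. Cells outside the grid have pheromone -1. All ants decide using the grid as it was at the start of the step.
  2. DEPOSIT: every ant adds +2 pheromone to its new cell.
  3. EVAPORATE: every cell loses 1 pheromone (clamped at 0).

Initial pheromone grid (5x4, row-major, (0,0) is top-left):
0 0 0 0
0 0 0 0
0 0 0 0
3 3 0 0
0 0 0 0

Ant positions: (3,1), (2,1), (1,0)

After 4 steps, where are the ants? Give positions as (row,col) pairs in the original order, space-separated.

Step 1: ant0:(3,1)->W->(3,0) | ant1:(2,1)->S->(3,1) | ant2:(1,0)->N->(0,0)
  grid max=4 at (3,0)
Step 2: ant0:(3,0)->E->(3,1) | ant1:(3,1)->W->(3,0) | ant2:(0,0)->E->(0,1)
  grid max=5 at (3,0)
Step 3: ant0:(3,1)->W->(3,0) | ant1:(3,0)->E->(3,1) | ant2:(0,1)->E->(0,2)
  grid max=6 at (3,0)
Step 4: ant0:(3,0)->E->(3,1) | ant1:(3,1)->W->(3,0) | ant2:(0,2)->E->(0,3)
  grid max=7 at (3,0)

(3,1) (3,0) (0,3)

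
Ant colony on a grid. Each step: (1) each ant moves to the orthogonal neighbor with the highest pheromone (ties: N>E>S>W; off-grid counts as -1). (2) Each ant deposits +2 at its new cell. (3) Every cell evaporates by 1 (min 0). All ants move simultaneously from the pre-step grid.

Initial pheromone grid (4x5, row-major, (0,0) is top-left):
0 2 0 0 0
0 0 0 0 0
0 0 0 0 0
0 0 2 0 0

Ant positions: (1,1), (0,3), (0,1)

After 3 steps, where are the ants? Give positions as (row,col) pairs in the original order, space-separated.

Step 1: ant0:(1,1)->N->(0,1) | ant1:(0,3)->E->(0,4) | ant2:(0,1)->E->(0,2)
  grid max=3 at (0,1)
Step 2: ant0:(0,1)->E->(0,2) | ant1:(0,4)->S->(1,4) | ant2:(0,2)->W->(0,1)
  grid max=4 at (0,1)
Step 3: ant0:(0,2)->W->(0,1) | ant1:(1,4)->N->(0,4) | ant2:(0,1)->E->(0,2)
  grid max=5 at (0,1)

(0,1) (0,4) (0,2)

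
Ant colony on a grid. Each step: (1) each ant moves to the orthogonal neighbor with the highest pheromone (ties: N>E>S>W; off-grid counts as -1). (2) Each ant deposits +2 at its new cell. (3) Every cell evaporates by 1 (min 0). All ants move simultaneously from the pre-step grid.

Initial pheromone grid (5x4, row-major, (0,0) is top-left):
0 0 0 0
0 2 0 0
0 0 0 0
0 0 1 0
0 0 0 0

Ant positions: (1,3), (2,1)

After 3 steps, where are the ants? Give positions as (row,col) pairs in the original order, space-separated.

Step 1: ant0:(1,3)->N->(0,3) | ant1:(2,1)->N->(1,1)
  grid max=3 at (1,1)
Step 2: ant0:(0,3)->S->(1,3) | ant1:(1,1)->N->(0,1)
  grid max=2 at (1,1)
Step 3: ant0:(1,3)->N->(0,3) | ant1:(0,1)->S->(1,1)
  grid max=3 at (1,1)

(0,3) (1,1)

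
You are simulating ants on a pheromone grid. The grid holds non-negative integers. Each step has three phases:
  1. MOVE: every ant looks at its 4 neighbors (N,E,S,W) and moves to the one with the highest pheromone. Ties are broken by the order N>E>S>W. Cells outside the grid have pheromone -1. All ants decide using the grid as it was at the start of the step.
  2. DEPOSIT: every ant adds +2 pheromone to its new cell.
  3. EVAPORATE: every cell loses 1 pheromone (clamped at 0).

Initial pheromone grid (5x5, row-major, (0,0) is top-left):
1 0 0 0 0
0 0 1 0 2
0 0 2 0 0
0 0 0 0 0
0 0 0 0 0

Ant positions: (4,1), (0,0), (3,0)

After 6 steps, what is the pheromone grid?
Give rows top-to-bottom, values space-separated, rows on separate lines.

After step 1: ants at (3,1),(0,1),(2,0)
  0 1 0 0 0
  0 0 0 0 1
  1 0 1 0 0
  0 1 0 0 0
  0 0 0 0 0
After step 2: ants at (2,1),(0,2),(1,0)
  0 0 1 0 0
  1 0 0 0 0
  0 1 0 0 0
  0 0 0 0 0
  0 0 0 0 0
After step 3: ants at (1,1),(0,3),(0,0)
  1 0 0 1 0
  0 1 0 0 0
  0 0 0 0 0
  0 0 0 0 0
  0 0 0 0 0
After step 4: ants at (0,1),(0,4),(0,1)
  0 3 0 0 1
  0 0 0 0 0
  0 0 0 0 0
  0 0 0 0 0
  0 0 0 0 0
After step 5: ants at (0,2),(1,4),(0,2)
  0 2 3 0 0
  0 0 0 0 1
  0 0 0 0 0
  0 0 0 0 0
  0 0 0 0 0
After step 6: ants at (0,1),(0,4),(0,1)
  0 5 2 0 1
  0 0 0 0 0
  0 0 0 0 0
  0 0 0 0 0
  0 0 0 0 0

0 5 2 0 1
0 0 0 0 0
0 0 0 0 0
0 0 0 0 0
0 0 0 0 0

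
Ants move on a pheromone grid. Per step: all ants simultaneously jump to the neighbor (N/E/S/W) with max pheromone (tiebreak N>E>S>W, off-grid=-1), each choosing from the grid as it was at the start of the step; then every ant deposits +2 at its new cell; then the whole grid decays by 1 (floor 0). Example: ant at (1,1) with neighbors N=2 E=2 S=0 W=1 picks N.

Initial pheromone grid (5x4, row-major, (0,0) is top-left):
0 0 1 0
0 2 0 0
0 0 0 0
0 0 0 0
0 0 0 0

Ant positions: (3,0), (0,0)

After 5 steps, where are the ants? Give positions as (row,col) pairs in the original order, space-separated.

Step 1: ant0:(3,0)->N->(2,0) | ant1:(0,0)->E->(0,1)
  grid max=1 at (0,1)
Step 2: ant0:(2,0)->N->(1,0) | ant1:(0,1)->S->(1,1)
  grid max=2 at (1,1)
Step 3: ant0:(1,0)->E->(1,1) | ant1:(1,1)->W->(1,0)
  grid max=3 at (1,1)
Step 4: ant0:(1,1)->W->(1,0) | ant1:(1,0)->E->(1,1)
  grid max=4 at (1,1)
Step 5: ant0:(1,0)->E->(1,1) | ant1:(1,1)->W->(1,0)
  grid max=5 at (1,1)

(1,1) (1,0)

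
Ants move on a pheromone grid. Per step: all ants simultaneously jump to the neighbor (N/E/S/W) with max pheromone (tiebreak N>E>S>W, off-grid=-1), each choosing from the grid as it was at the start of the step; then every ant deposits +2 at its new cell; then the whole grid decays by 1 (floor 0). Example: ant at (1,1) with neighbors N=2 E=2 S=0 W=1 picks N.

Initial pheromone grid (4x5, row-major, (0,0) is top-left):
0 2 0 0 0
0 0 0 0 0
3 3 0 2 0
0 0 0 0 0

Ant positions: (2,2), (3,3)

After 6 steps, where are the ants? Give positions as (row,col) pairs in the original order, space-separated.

Step 1: ant0:(2,2)->W->(2,1) | ant1:(3,3)->N->(2,3)
  grid max=4 at (2,1)
Step 2: ant0:(2,1)->W->(2,0) | ant1:(2,3)->N->(1,3)
  grid max=3 at (2,0)
Step 3: ant0:(2,0)->E->(2,1) | ant1:(1,3)->S->(2,3)
  grid max=4 at (2,1)
Step 4: ant0:(2,1)->W->(2,0) | ant1:(2,3)->N->(1,3)
  grid max=3 at (2,0)
Step 5: ant0:(2,0)->E->(2,1) | ant1:(1,3)->S->(2,3)
  grid max=4 at (2,1)
Step 6: ant0:(2,1)->W->(2,0) | ant1:(2,3)->N->(1,3)
  grid max=3 at (2,0)

(2,0) (1,3)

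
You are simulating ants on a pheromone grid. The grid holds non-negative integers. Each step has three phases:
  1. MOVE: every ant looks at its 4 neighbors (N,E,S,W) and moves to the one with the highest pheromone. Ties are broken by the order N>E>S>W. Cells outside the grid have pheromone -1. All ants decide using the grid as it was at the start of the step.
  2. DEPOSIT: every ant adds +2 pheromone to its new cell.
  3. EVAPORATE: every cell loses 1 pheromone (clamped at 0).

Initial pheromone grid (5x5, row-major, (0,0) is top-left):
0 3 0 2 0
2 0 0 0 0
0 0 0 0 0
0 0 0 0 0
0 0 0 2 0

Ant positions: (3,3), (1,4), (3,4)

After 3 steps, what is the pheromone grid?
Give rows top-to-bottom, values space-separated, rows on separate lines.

After step 1: ants at (4,3),(0,4),(2,4)
  0 2 0 1 1
  1 0 0 0 0
  0 0 0 0 1
  0 0 0 0 0
  0 0 0 3 0
After step 2: ants at (3,3),(0,3),(1,4)
  0 1 0 2 0
  0 0 0 0 1
  0 0 0 0 0
  0 0 0 1 0
  0 0 0 2 0
After step 3: ants at (4,3),(0,4),(0,4)
  0 0 0 1 3
  0 0 0 0 0
  0 0 0 0 0
  0 0 0 0 0
  0 0 0 3 0

0 0 0 1 3
0 0 0 0 0
0 0 0 0 0
0 0 0 0 0
0 0 0 3 0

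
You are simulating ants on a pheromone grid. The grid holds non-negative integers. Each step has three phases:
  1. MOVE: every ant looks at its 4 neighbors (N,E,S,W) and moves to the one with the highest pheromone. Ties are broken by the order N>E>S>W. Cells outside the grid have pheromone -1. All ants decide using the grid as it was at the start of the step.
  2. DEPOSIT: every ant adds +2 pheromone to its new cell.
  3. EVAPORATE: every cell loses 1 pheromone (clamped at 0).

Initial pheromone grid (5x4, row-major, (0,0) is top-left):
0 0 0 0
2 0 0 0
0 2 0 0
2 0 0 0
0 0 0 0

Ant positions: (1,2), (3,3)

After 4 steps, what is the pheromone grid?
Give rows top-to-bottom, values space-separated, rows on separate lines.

After step 1: ants at (0,2),(2,3)
  0 0 1 0
  1 0 0 0
  0 1 0 1
  1 0 0 0
  0 0 0 0
After step 2: ants at (0,3),(1,3)
  0 0 0 1
  0 0 0 1
  0 0 0 0
  0 0 0 0
  0 0 0 0
After step 3: ants at (1,3),(0,3)
  0 0 0 2
  0 0 0 2
  0 0 0 0
  0 0 0 0
  0 0 0 0
After step 4: ants at (0,3),(1,3)
  0 0 0 3
  0 0 0 3
  0 0 0 0
  0 0 0 0
  0 0 0 0

0 0 0 3
0 0 0 3
0 0 0 0
0 0 0 0
0 0 0 0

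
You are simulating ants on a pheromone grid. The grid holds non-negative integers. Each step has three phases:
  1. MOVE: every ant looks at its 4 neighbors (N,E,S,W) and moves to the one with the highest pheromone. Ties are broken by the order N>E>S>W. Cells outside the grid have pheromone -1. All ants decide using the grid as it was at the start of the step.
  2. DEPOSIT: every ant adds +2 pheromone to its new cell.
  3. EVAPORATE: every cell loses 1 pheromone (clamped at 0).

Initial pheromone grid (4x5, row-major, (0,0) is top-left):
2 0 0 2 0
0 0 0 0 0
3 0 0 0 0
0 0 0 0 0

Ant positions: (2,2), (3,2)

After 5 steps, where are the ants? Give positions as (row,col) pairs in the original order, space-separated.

Step 1: ant0:(2,2)->N->(1,2) | ant1:(3,2)->N->(2,2)
  grid max=2 at (2,0)
Step 2: ant0:(1,2)->S->(2,2) | ant1:(2,2)->N->(1,2)
  grid max=2 at (1,2)
Step 3: ant0:(2,2)->N->(1,2) | ant1:(1,2)->S->(2,2)
  grid max=3 at (1,2)
Step 4: ant0:(1,2)->S->(2,2) | ant1:(2,2)->N->(1,2)
  grid max=4 at (1,2)
Step 5: ant0:(2,2)->N->(1,2) | ant1:(1,2)->S->(2,2)
  grid max=5 at (1,2)

(1,2) (2,2)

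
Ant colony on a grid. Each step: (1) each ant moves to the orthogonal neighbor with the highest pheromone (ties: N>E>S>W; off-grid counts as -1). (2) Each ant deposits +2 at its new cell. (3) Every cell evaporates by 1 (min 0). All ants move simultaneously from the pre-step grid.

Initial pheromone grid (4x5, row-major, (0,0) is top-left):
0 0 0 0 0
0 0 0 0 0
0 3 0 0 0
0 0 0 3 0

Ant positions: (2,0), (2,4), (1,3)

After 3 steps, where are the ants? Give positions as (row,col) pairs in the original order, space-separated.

Step 1: ant0:(2,0)->E->(2,1) | ant1:(2,4)->N->(1,4) | ant2:(1,3)->N->(0,3)
  grid max=4 at (2,1)
Step 2: ant0:(2,1)->N->(1,1) | ant1:(1,4)->N->(0,4) | ant2:(0,3)->E->(0,4)
  grid max=3 at (0,4)
Step 3: ant0:(1,1)->S->(2,1) | ant1:(0,4)->S->(1,4) | ant2:(0,4)->S->(1,4)
  grid max=4 at (2,1)

(2,1) (1,4) (1,4)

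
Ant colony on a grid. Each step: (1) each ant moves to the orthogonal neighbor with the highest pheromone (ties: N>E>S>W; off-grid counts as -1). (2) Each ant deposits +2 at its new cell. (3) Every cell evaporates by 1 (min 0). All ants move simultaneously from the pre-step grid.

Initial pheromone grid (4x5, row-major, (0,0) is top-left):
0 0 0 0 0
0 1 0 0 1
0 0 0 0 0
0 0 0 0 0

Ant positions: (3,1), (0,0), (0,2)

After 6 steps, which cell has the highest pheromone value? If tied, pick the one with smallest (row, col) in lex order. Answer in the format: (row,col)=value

Answer: (0,4)=7

Derivation:
Step 1: ant0:(3,1)->N->(2,1) | ant1:(0,0)->E->(0,1) | ant2:(0,2)->E->(0,3)
  grid max=1 at (0,1)
Step 2: ant0:(2,1)->N->(1,1) | ant1:(0,1)->E->(0,2) | ant2:(0,3)->E->(0,4)
  grid max=1 at (0,2)
Step 3: ant0:(1,1)->N->(0,1) | ant1:(0,2)->E->(0,3) | ant2:(0,4)->S->(1,4)
  grid max=1 at (0,1)
Step 4: ant0:(0,1)->E->(0,2) | ant1:(0,3)->E->(0,4) | ant2:(1,4)->N->(0,4)
  grid max=3 at (0,4)
Step 5: ant0:(0,2)->E->(0,3) | ant1:(0,4)->S->(1,4) | ant2:(0,4)->S->(1,4)
  grid max=3 at (1,4)
Step 6: ant0:(0,3)->E->(0,4) | ant1:(1,4)->N->(0,4) | ant2:(1,4)->N->(0,4)
  grid max=7 at (0,4)
Final grid:
  0 0 0 0 7
  0 0 0 0 2
  0 0 0 0 0
  0 0 0 0 0
Max pheromone 7 at (0,4)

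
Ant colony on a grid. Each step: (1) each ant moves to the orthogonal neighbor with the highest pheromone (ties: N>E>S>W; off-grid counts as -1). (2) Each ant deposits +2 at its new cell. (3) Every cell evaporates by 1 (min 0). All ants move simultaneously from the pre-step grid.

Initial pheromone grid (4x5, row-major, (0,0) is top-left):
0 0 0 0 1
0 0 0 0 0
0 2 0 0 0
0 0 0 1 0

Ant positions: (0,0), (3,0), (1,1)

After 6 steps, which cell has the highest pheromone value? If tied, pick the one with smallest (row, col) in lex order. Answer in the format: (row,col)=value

Answer: (2,1)=8

Derivation:
Step 1: ant0:(0,0)->E->(0,1) | ant1:(3,0)->N->(2,0) | ant2:(1,1)->S->(2,1)
  grid max=3 at (2,1)
Step 2: ant0:(0,1)->E->(0,2) | ant1:(2,0)->E->(2,1) | ant2:(2,1)->W->(2,0)
  grid max=4 at (2,1)
Step 3: ant0:(0,2)->E->(0,3) | ant1:(2,1)->W->(2,0) | ant2:(2,0)->E->(2,1)
  grid max=5 at (2,1)
Step 4: ant0:(0,3)->E->(0,4) | ant1:(2,0)->E->(2,1) | ant2:(2,1)->W->(2,0)
  grid max=6 at (2,1)
Step 5: ant0:(0,4)->S->(1,4) | ant1:(2,1)->W->(2,0) | ant2:(2,0)->E->(2,1)
  grid max=7 at (2,1)
Step 6: ant0:(1,4)->N->(0,4) | ant1:(2,0)->E->(2,1) | ant2:(2,1)->W->(2,0)
  grid max=8 at (2,1)
Final grid:
  0 0 0 0 1
  0 0 0 0 0
  6 8 0 0 0
  0 0 0 0 0
Max pheromone 8 at (2,1)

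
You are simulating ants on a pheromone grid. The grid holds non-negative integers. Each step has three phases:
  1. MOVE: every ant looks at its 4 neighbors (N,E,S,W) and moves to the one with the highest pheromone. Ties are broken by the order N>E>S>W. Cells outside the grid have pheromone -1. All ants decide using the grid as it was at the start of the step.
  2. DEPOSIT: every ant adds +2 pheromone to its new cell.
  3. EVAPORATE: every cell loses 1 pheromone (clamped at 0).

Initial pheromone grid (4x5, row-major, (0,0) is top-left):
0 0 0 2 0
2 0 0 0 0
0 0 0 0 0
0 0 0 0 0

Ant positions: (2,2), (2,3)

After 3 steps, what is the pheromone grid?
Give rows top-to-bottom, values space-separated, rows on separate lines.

After step 1: ants at (1,2),(1,3)
  0 0 0 1 0
  1 0 1 1 0
  0 0 0 0 0
  0 0 0 0 0
After step 2: ants at (1,3),(0,3)
  0 0 0 2 0
  0 0 0 2 0
  0 0 0 0 0
  0 0 0 0 0
After step 3: ants at (0,3),(1,3)
  0 0 0 3 0
  0 0 0 3 0
  0 0 0 0 0
  0 0 0 0 0

0 0 0 3 0
0 0 0 3 0
0 0 0 0 0
0 0 0 0 0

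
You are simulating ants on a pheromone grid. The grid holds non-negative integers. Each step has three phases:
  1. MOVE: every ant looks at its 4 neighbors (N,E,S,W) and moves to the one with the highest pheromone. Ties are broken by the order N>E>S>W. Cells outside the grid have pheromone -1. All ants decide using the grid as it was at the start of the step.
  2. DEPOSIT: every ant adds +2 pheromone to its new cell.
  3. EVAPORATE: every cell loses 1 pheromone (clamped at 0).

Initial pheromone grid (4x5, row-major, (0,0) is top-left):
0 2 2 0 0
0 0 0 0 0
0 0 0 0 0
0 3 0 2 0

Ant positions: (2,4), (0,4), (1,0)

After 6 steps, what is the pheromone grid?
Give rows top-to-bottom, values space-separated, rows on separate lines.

After step 1: ants at (1,4),(1,4),(0,0)
  1 1 1 0 0
  0 0 0 0 3
  0 0 0 0 0
  0 2 0 1 0
After step 2: ants at (0,4),(0,4),(0,1)
  0 2 0 0 3
  0 0 0 0 2
  0 0 0 0 0
  0 1 0 0 0
After step 3: ants at (1,4),(1,4),(0,2)
  0 1 1 0 2
  0 0 0 0 5
  0 0 0 0 0
  0 0 0 0 0
After step 4: ants at (0,4),(0,4),(0,1)
  0 2 0 0 5
  0 0 0 0 4
  0 0 0 0 0
  0 0 0 0 0
After step 5: ants at (1,4),(1,4),(0,2)
  0 1 1 0 4
  0 0 0 0 7
  0 0 0 0 0
  0 0 0 0 0
After step 6: ants at (0,4),(0,4),(0,1)
  0 2 0 0 7
  0 0 0 0 6
  0 0 0 0 0
  0 0 0 0 0

0 2 0 0 7
0 0 0 0 6
0 0 0 0 0
0 0 0 0 0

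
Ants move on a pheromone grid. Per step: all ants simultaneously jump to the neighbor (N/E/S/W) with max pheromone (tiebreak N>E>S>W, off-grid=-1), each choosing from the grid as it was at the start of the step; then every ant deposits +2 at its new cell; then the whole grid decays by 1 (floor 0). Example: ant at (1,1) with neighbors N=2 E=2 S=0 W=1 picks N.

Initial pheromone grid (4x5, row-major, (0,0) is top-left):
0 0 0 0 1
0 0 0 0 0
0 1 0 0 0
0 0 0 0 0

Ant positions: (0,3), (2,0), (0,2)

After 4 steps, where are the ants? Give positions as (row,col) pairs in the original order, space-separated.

Step 1: ant0:(0,3)->E->(0,4) | ant1:(2,0)->E->(2,1) | ant2:(0,2)->E->(0,3)
  grid max=2 at (0,4)
Step 2: ant0:(0,4)->W->(0,3) | ant1:(2,1)->N->(1,1) | ant2:(0,3)->E->(0,4)
  grid max=3 at (0,4)
Step 3: ant0:(0,3)->E->(0,4) | ant1:(1,1)->S->(2,1) | ant2:(0,4)->W->(0,3)
  grid max=4 at (0,4)
Step 4: ant0:(0,4)->W->(0,3) | ant1:(2,1)->N->(1,1) | ant2:(0,3)->E->(0,4)
  grid max=5 at (0,4)

(0,3) (1,1) (0,4)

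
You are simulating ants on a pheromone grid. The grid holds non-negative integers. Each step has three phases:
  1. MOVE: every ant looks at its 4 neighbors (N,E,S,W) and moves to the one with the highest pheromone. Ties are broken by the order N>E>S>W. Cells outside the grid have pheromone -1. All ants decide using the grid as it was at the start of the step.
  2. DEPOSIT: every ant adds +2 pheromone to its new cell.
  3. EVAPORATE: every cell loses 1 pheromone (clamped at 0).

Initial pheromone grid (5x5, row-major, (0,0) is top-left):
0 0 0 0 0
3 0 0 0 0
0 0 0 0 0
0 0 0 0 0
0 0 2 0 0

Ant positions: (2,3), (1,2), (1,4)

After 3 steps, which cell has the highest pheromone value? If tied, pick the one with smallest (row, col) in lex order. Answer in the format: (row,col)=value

Step 1: ant0:(2,3)->N->(1,3) | ant1:(1,2)->N->(0,2) | ant2:(1,4)->N->(0,4)
  grid max=2 at (1,0)
Step 2: ant0:(1,3)->N->(0,3) | ant1:(0,2)->E->(0,3) | ant2:(0,4)->S->(1,4)
  grid max=3 at (0,3)
Step 3: ant0:(0,3)->E->(0,4) | ant1:(0,3)->E->(0,4) | ant2:(1,4)->N->(0,4)
  grid max=5 at (0,4)
Final grid:
  0 0 0 2 5
  0 0 0 0 0
  0 0 0 0 0
  0 0 0 0 0
  0 0 0 0 0
Max pheromone 5 at (0,4)

Answer: (0,4)=5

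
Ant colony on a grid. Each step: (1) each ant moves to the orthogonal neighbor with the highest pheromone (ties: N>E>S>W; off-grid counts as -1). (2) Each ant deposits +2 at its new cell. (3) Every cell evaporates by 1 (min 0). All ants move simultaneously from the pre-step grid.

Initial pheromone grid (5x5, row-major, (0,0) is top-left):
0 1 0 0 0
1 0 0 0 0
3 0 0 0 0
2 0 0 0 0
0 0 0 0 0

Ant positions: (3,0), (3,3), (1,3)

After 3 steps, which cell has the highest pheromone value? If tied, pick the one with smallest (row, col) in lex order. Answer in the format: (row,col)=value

Step 1: ant0:(3,0)->N->(2,0) | ant1:(3,3)->N->(2,3) | ant2:(1,3)->N->(0,3)
  grid max=4 at (2,0)
Step 2: ant0:(2,0)->S->(3,0) | ant1:(2,3)->N->(1,3) | ant2:(0,3)->E->(0,4)
  grid max=3 at (2,0)
Step 3: ant0:(3,0)->N->(2,0) | ant1:(1,3)->N->(0,3) | ant2:(0,4)->S->(1,4)
  grid max=4 at (2,0)
Final grid:
  0 0 0 1 0
  0 0 0 0 1
  4 0 0 0 0
  1 0 0 0 0
  0 0 0 0 0
Max pheromone 4 at (2,0)

Answer: (2,0)=4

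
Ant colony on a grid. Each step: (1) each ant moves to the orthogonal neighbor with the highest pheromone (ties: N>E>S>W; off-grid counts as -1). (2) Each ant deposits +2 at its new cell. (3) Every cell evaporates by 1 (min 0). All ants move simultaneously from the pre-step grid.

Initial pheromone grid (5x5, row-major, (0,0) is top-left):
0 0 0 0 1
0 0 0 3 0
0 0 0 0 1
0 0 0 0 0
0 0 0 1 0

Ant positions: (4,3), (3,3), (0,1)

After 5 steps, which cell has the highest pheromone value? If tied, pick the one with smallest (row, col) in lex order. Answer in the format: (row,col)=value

Answer: (4,3)=6

Derivation:
Step 1: ant0:(4,3)->N->(3,3) | ant1:(3,3)->S->(4,3) | ant2:(0,1)->E->(0,2)
  grid max=2 at (1,3)
Step 2: ant0:(3,3)->S->(4,3) | ant1:(4,3)->N->(3,3) | ant2:(0,2)->E->(0,3)
  grid max=3 at (4,3)
Step 3: ant0:(4,3)->N->(3,3) | ant1:(3,3)->S->(4,3) | ant2:(0,3)->S->(1,3)
  grid max=4 at (4,3)
Step 4: ant0:(3,3)->S->(4,3) | ant1:(4,3)->N->(3,3) | ant2:(1,3)->N->(0,3)
  grid max=5 at (4,3)
Step 5: ant0:(4,3)->N->(3,3) | ant1:(3,3)->S->(4,3) | ant2:(0,3)->S->(1,3)
  grid max=6 at (4,3)
Final grid:
  0 0 0 0 0
  0 0 0 2 0
  0 0 0 0 0
  0 0 0 5 0
  0 0 0 6 0
Max pheromone 6 at (4,3)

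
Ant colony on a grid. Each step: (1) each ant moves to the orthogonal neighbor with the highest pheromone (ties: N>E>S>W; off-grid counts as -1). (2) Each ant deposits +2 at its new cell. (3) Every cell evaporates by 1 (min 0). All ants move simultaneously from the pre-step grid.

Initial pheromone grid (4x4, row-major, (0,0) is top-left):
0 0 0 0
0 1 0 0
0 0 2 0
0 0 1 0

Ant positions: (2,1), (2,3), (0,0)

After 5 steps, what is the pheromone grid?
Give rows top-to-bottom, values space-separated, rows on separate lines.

After step 1: ants at (2,2),(2,2),(0,1)
  0 1 0 0
  0 0 0 0
  0 0 5 0
  0 0 0 0
After step 2: ants at (1,2),(1,2),(0,2)
  0 0 1 0
  0 0 3 0
  0 0 4 0
  0 0 0 0
After step 3: ants at (2,2),(2,2),(1,2)
  0 0 0 0
  0 0 4 0
  0 0 7 0
  0 0 0 0
After step 4: ants at (1,2),(1,2),(2,2)
  0 0 0 0
  0 0 7 0
  0 0 8 0
  0 0 0 0
After step 5: ants at (2,2),(2,2),(1,2)
  0 0 0 0
  0 0 8 0
  0 0 11 0
  0 0 0 0

0 0 0 0
0 0 8 0
0 0 11 0
0 0 0 0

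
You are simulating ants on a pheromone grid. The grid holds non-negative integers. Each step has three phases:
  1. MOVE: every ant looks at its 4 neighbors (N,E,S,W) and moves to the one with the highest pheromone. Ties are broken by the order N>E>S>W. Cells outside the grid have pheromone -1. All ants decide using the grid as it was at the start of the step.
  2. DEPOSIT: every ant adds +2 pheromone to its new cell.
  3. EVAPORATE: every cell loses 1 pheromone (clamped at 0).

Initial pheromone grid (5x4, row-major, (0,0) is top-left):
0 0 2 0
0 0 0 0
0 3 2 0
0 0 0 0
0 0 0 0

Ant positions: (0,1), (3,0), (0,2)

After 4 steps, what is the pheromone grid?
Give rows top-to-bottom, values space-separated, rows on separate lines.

After step 1: ants at (0,2),(2,0),(0,3)
  0 0 3 1
  0 0 0 0
  1 2 1 0
  0 0 0 0
  0 0 0 0
After step 2: ants at (0,3),(2,1),(0,2)
  0 0 4 2
  0 0 0 0
  0 3 0 0
  0 0 0 0
  0 0 0 0
After step 3: ants at (0,2),(1,1),(0,3)
  0 0 5 3
  0 1 0 0
  0 2 0 0
  0 0 0 0
  0 0 0 0
After step 4: ants at (0,3),(2,1),(0,2)
  0 0 6 4
  0 0 0 0
  0 3 0 0
  0 0 0 0
  0 0 0 0

0 0 6 4
0 0 0 0
0 3 0 0
0 0 0 0
0 0 0 0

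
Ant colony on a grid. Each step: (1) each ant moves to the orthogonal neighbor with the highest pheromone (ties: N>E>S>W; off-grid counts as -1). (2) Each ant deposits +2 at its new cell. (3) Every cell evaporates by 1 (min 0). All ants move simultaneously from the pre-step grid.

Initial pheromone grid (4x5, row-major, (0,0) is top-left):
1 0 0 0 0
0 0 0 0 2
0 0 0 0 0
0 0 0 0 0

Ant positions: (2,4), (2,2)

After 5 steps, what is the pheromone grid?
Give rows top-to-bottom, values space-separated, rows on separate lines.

After step 1: ants at (1,4),(1,2)
  0 0 0 0 0
  0 0 1 0 3
  0 0 0 0 0
  0 0 0 0 0
After step 2: ants at (0,4),(0,2)
  0 0 1 0 1
  0 0 0 0 2
  0 0 0 0 0
  0 0 0 0 0
After step 3: ants at (1,4),(0,3)
  0 0 0 1 0
  0 0 0 0 3
  0 0 0 0 0
  0 0 0 0 0
After step 4: ants at (0,4),(0,4)
  0 0 0 0 3
  0 0 0 0 2
  0 0 0 0 0
  0 0 0 0 0
After step 5: ants at (1,4),(1,4)
  0 0 0 0 2
  0 0 0 0 5
  0 0 0 0 0
  0 0 0 0 0

0 0 0 0 2
0 0 0 0 5
0 0 0 0 0
0 0 0 0 0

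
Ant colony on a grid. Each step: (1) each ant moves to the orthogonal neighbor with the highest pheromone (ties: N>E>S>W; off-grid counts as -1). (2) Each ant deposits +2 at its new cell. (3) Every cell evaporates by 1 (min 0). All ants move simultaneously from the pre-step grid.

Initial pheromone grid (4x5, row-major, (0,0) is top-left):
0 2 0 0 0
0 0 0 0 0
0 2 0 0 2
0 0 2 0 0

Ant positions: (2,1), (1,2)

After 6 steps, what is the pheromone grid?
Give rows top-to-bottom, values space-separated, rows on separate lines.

After step 1: ants at (1,1),(0,2)
  0 1 1 0 0
  0 1 0 0 0
  0 1 0 0 1
  0 0 1 0 0
After step 2: ants at (0,1),(0,1)
  0 4 0 0 0
  0 0 0 0 0
  0 0 0 0 0
  0 0 0 0 0
After step 3: ants at (0,2),(0,2)
  0 3 3 0 0
  0 0 0 0 0
  0 0 0 0 0
  0 0 0 0 0
After step 4: ants at (0,1),(0,1)
  0 6 2 0 0
  0 0 0 0 0
  0 0 0 0 0
  0 0 0 0 0
After step 5: ants at (0,2),(0,2)
  0 5 5 0 0
  0 0 0 0 0
  0 0 0 0 0
  0 0 0 0 0
After step 6: ants at (0,1),(0,1)
  0 8 4 0 0
  0 0 0 0 0
  0 0 0 0 0
  0 0 0 0 0

0 8 4 0 0
0 0 0 0 0
0 0 0 0 0
0 0 0 0 0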